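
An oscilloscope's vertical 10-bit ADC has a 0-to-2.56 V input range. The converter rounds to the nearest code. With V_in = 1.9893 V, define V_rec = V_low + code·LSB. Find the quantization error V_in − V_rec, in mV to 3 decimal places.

-0.700 mV

Step size: 2.56 V ÷ 2^10 = 2.500 mV.
(1.9893 − 0)/0.0025 = 795.7200; round gives code 796.
Reconstructed: 1.99 V.
Difference: -0.0007 V → -0.700 mV.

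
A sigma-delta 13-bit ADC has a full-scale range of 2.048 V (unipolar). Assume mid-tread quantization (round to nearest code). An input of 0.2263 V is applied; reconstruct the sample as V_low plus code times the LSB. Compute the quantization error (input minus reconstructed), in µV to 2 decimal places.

50.00 µV

LSB = 2.048/2^13 = 250.00 µV.
Scaled input = 905.2000 LSBs, so code = 905.
V_rec = 0 + 905·0.00025 = 0.22625 V.
Difference: 5e-05 V → 50.00 µV.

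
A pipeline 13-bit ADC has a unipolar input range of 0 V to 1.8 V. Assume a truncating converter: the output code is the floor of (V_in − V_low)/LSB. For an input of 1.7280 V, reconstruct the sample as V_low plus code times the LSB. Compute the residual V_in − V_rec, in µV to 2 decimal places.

Step size: 1.8 V ÷ 2^13 = 219.73 µV.
Scaled input = 7864.3200 LSBs, so code = 7864.
Code 7864 maps back to 0 + 7864×0.000219727 V = 1.7279297 V.
V_in − V_rec = 7.03125e-05 V = 70.31 µV.

70.31 µV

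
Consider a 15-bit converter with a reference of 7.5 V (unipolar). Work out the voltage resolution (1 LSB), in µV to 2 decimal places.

Full-scale span = 7.5 V.
LSB = 7.5 / 2^15 = 7.5 / 32768 = 0.000228882 V = 228.88 µV.

228.88 µV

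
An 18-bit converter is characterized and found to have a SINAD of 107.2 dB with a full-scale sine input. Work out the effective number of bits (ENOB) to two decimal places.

17.51 bits

ENOB = (SINAD − 1.76) / 6.02 = (107.2 − 1.76)/6.02 = 17.515.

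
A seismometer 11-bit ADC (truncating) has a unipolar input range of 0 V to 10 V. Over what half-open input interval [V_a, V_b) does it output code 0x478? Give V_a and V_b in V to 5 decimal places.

LSB = 10/2^11 = 4.883 mV.
Code 0x478 = 1144 decimal.
V_a = V_low + 1144·LSB = 5.58594 V; V_b = V_low + 1145·LSB = 5.59082 V.

[5.58594 V, 5.59082 V)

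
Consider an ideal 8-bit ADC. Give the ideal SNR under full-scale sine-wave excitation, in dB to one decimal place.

49.9 dB

SNR ≈ 6.02·N + 1.76 dB = 6.02·8 + 1.76 = 49.92 dB.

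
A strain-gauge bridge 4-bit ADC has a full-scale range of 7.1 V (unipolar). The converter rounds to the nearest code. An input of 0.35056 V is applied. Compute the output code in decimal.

LSB = 7.1 V / 16 = 443.750 mV.
(V_in − V_low)/LSB = (0.35056 − 0) / 0.44375 = 0.790.
round(0.790) = 1.

code 1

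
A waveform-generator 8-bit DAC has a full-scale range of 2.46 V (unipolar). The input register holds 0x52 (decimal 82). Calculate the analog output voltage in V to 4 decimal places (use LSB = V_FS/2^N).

0.7880 V

LSB = 2.46 V / 2^8 = 9.609 mV.
Code 0x52 = 82 decimal.
V_out = 0 + 82 × 0.00960937 V = 0.787969 V.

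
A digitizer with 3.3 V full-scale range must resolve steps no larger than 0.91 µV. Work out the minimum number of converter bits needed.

Number of steps required ≥ 3.3 V / 0.91 µV = 3626373.63.
Need 2^N ≥ 3626373.63; 2^21 = 2097152, 2^22 = 4194304.
Minimum N = 22.

22 bits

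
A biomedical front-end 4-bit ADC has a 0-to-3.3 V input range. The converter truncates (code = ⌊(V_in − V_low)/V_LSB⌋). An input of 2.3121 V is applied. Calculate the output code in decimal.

code 11

Full-scale span = 3.3 V; LSB = 3.3/2^4 = 206.250 mV.
(2.3121 − 0) / 0.20625 = 11.210 LSBs.
Floor → code 11.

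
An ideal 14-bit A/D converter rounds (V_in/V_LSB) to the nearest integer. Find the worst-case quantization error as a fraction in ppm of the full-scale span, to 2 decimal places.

30.52 ppm

Rounding → worst-case error = ½ LSB = V_FS/2^15, so 1e+06/32768 = 30.5176 ppm of full scale.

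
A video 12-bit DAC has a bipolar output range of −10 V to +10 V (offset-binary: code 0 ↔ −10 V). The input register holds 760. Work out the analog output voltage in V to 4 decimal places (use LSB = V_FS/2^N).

-6.2891 V

LSB = 20 V / 2^12 = 4.883 mV.
V_out = (−10) + 760 × 0.00488281 V = -6.28906 V.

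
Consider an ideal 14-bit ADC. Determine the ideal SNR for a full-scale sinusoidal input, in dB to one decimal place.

SNR ≈ 6.02·N + 1.76 dB = 6.02·14 + 1.76 = 86.04 dB.

86.0 dB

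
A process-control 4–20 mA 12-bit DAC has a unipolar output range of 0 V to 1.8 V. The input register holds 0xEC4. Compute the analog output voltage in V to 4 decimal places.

1.6611 V

LSB = 1.8 V / 2^12 = 439.45 µV.
Code 0xEC4 = 3780 decimal.
V_out = 0 + 3780 × 0.000439453 V = 1.66113 V.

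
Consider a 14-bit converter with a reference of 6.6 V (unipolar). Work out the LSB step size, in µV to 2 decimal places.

Full-scale span = 6.6 V.
LSB = 6.6 / 2^14 = 6.6 / 16384 = 0.000402832 V = 402.83 µV.

402.83 µV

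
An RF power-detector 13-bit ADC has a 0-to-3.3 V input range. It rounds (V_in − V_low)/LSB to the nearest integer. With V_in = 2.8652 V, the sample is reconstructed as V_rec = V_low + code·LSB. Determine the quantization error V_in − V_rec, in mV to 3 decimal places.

Step size: 3.3 V ÷ 2^13 = 402.83 µV.
Scaled input = 7112.6419 LSBs, so code = 7113.
Code 7113 maps back to 0 + 7113×0.000402832 V = 2.8653442 V.
Error = 2.8652 − 2.8653442 = -0.000144238 V = -0.144 mV.

-0.144 mV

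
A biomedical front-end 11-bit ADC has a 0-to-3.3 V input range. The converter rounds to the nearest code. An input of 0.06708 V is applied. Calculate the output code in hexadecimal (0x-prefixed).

code 0x2A (decimal 42)

LSB = 3.3 V / 2048 = 1.611 mV.
(V_in − V_low)/LSB = (0.06708 − 0) / 0.00161133 = 41.630.
Round → code 42.
In hexadecimal (0x-prefixed): 0x2A.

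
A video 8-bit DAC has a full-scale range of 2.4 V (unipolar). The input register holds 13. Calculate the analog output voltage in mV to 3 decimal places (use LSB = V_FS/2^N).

LSB = 2.4 V / 2^8 = 9.375 mV.
V_out = 0 + 13 × 0.009375 V = 0.121875 V.
= 121.875 mV.

121.875 mV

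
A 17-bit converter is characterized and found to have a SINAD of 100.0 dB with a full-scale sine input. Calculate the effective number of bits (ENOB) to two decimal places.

16.32 bits

ENOB = (SINAD − 1.76) / 6.02 = (100.0 − 1.76)/6.02 = 16.319.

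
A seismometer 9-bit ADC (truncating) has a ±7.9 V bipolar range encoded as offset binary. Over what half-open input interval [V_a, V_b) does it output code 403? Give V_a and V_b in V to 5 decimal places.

[4.53633 V, 4.56719 V)

LSB = 15.8/2^9 = 30.859 mV.
V_a = V_low + 403·LSB = 4.53633 V; V_b = V_low + 404·LSB = 4.56719 V.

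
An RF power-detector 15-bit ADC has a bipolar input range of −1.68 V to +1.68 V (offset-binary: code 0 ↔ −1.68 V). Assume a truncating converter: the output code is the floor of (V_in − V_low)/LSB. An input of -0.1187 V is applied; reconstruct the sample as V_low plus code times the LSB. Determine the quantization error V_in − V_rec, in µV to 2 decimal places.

LSB = 3.36/2^15 = 102.54 µV.
Scaled input = 15226.3924 LSBs, so code = 15226.
V_rec = (−1.68) + 15226·0.000102539 = -0.11874023 V.
Difference: 4.02344e-05 V → 40.23 µV.

40.23 µV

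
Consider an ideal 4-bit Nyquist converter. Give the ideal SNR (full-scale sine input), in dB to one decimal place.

SNR ≈ 6.02·N + 1.76 dB = 6.02·4 + 1.76 = 25.84 dB.

25.8 dB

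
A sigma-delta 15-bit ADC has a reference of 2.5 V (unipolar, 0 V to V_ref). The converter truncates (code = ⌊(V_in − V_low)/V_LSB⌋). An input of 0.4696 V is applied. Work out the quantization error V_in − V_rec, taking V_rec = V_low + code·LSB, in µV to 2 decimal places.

One LSB is 2.5 V / 32768 = 76.29 µV.
Scaled input = 6155.1411 LSBs, so code = 6155.
Reconstructed: 0.46958923 V.
V_in − V_rec = 1.07666e-05 V = 10.77 µV.

10.77 µV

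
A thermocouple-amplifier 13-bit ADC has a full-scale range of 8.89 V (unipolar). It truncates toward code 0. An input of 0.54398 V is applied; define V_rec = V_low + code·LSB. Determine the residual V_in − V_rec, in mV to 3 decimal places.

0.292 mV

LSB = 8.89/2^13 = 1.085 mV.
Scaled input = 501.2693 LSBs, so code = 501.
Reconstructed: 0.54368774 V.
Difference: 0.000292256 V → 0.292 mV.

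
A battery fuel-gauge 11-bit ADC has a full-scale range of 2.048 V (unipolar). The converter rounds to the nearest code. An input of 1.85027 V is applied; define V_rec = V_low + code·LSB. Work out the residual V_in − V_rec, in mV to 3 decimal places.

0.270 mV

Step size: 2.048 V ÷ 2^11 = 1.000 mV.
Scaled input = 1850.2700 LSBs, so code = 1850.
Reconstructed: 1.85 V.
Difference: 0.00027 V → 0.270 mV.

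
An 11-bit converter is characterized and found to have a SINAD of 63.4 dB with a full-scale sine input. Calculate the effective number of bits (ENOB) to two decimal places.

ENOB = (SINAD − 1.76) / 6.02 = (63.4 − 1.76)/6.02 = 10.239.

10.24 bits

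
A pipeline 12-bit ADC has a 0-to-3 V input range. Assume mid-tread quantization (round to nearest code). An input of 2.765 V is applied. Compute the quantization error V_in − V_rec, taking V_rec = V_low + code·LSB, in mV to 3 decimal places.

0.107 mV

LSB = 3/2^12 = 0.732 mV.
Scaled input = 3775.1467 LSBs, so code = 3775.
V_rec = 0 + 3775·0.000732422 = 2.7648926 V.
Error = 2.765 − 2.7648926 = 0.000107422 V = 0.107 mV.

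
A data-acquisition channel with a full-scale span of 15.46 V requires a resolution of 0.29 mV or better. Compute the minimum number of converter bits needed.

16 bits

Number of steps required ≥ 15.46 V / 0.29 mV = 53310.34.
Need 2^N ≥ 53310.34; 2^15 = 32768, 2^16 = 65536.
Minimum N = 16.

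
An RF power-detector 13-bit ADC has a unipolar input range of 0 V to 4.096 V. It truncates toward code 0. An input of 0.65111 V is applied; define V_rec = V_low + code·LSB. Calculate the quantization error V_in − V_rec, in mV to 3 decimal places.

LSB = 4.096/2^13 = 0.500 mV.
(V_in − V_low)/LSB = (0.65111 − 0)/0.0005 = 1302.2200 → code 1302 (floor).
Reconstructed: 0.651 V.
Difference: 0.00011 V → 0.110 mV.

0.110 mV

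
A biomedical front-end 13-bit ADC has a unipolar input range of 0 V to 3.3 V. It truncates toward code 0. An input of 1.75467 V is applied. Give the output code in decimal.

Full-scale span = 3.3 V; LSB = 3.3/2^13 = 402.83 µV.
(V_in − V_low)/LSB = (1.75467 − 0) / 0.000402832 = 4355.835.
So the output code is 4355.

code 4355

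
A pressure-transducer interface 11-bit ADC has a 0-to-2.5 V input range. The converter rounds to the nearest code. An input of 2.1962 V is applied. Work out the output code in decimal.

code 1799

Full-scale span = 2.5 V; LSB = 2.5/2^11 = 1.221 mV.
Input sits at 1799.127 steps above V_low.
round(1799.127) = 1799.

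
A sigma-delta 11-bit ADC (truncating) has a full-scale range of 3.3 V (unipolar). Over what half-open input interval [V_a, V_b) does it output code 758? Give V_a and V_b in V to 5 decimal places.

LSB = 3.3/2^11 = 1.611 mV.
V_a = V_low + 758·LSB = 1.22139 V; V_b = V_low + 759·LSB = 1.223 V.

[1.22139 V, 1.22300 V)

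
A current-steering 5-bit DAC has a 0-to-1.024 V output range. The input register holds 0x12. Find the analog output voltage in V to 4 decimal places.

LSB = 1.024 V / 2^5 = 32.000 mV.
Code 0x12 = 18 decimal.
V_out = 0 + 18 × 0.032 V = 0.576 V.

0.5760 V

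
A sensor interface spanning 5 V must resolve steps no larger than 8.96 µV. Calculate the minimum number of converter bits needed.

Number of steps required ≥ 5 V / 8.96 µV = 558035.71.
Need 2^N ≥ 558035.71; 2^19 = 524288, 2^20 = 1048576.
Minimum N = 20.

20 bits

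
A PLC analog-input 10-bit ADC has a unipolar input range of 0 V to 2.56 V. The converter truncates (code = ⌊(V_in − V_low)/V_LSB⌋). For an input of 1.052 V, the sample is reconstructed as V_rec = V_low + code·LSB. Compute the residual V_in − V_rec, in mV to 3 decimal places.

2.000 mV

One LSB is 2.56 V / 1024 = 2.500 mV.
(V_in − V_low)/LSB = (1.052 − 0)/0.0025 = 420.8000 → code 420 (floor).
V_rec = 0 + 420·0.0025 = 1.05 V.
Difference: 0.002 V → 2.000 mV.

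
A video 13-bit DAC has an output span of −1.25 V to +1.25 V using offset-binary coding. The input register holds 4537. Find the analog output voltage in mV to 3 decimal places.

LSB = 2.5 V / 2^13 = 305.18 µV.
V_out = (−1.25) + 4537 × 0.000305176 V = 0.134583 V.
= 134.583 mV.

134.583 mV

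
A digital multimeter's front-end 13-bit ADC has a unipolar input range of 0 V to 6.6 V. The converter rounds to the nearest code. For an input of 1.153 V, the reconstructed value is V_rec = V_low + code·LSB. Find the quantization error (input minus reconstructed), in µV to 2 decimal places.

94.73 µV

LSB = 6.6/2^13 = 0.806 mV.
(V_in − V_low)/LSB = (1.153 − 0)/0.000805664 = 1431.1176 → code 1431 (round).
Reconstructed: 1.1529053 V.
V_in − V_rec = 9.47266e-05 V = 94.73 µV.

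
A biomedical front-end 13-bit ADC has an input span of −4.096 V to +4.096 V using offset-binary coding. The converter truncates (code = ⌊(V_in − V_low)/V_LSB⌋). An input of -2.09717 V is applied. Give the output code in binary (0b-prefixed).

code 0b11111001110 (decimal 1998)

Full-scale span = 8.192 V; LSB = 8.192/2^13 = 1.000 mV.
(V_in − V_low)/LSB = (-2.09717 − (−4.096)) / 0.001 = 1998.830.
⌊·⌋(1998.830) = 1998.
In binary (0b-prefixed): 0b11111001110.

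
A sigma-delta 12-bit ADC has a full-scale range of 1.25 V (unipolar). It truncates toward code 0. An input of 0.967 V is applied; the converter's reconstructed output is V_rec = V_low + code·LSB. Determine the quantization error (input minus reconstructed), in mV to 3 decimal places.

Step size: 1.25 V ÷ 2^12 = 305.18 µV.
(0.967 − 0)/0.000305176 = 3168.6656; ⌊·⌋ gives code 3168.
Code 3168 maps back to 0 + 3168×0.000305176 V = 0.96679688 V.
Difference: 0.000203125 V → 0.203 mV.

0.203 mV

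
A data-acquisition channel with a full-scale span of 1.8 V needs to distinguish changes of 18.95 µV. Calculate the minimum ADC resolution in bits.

17 bits

Number of steps required ≥ 1.8 V / 18.95 µV = 94986.81.
Need 2^N ≥ 94986.81; 2^16 = 65536, 2^17 = 131072.
Minimum N = 17.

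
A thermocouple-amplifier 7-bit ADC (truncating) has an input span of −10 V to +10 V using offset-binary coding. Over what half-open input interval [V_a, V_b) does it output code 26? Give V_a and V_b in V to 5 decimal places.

LSB = 20/2^7 = 156.250 mV.
V_a = V_low + 26·LSB = -5.9375 V; V_b = V_low + 27·LSB = -5.78125 V.

[-5.93750 V, -5.78125 V)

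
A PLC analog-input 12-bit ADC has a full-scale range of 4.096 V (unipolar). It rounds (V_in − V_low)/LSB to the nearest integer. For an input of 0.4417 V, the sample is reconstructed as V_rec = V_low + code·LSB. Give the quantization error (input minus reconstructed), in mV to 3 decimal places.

One LSB is 4.096 V / 4096 = 1.000 mV.
(0.4417 − 0)/0.001 = 441.7000; round gives code 442.
Reconstructed: 0.442 V.
V_in − V_rec = -0.0003 V = -0.300 mV.

-0.300 mV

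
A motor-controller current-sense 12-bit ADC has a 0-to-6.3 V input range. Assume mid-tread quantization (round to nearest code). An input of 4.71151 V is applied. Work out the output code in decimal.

Full-scale span = 6.3 V; LSB = 6.3/2^12 = 1.538 mV.
(4.71151 − 0) / 0.00153809 = 3063.229 LSBs.
round(3063.229) = 3063.

code 3063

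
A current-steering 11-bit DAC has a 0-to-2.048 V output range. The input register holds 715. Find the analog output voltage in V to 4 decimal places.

LSB = 2.048 V / 2^11 = 1.000 mV.
V_out = 0 + 715 × 0.001 V = 0.715 V.

0.7150 V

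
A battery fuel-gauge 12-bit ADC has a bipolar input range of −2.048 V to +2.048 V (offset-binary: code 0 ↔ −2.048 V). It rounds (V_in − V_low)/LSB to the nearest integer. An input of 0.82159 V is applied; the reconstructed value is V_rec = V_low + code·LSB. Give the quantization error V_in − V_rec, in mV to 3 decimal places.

-0.410 mV

LSB = 4.096/2^12 = 1.000 mV.
Scaled input = 2869.5900 LSBs, so code = 2870.
Reconstructed: 0.822 V.
V_in − V_rec = -0.00041 V = -0.410 mV.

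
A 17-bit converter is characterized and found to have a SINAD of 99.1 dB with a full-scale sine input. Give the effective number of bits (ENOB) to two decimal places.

ENOB = (SINAD − 1.76) / 6.02 = (99.1 − 1.76)/6.02 = 16.169.

16.17 bits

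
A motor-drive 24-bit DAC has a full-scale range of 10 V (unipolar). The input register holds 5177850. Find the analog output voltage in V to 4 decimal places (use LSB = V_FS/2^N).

LSB = 10 V / 2^24 = 0.60 µV.
V_out = 0 + 5177850 × 5.96046e-07 V = 3.08624 V.

3.0862 V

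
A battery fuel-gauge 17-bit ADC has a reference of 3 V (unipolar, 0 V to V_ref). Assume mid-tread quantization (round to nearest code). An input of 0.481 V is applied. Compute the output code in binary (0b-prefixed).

code 0b101001000010111 (decimal 21015)

Full-scale span = 3 V; LSB = 3/2^17 = 22.89 µV.
(V_in − V_low)/LSB = (0.481 − 0) / 2.28882e-05 = 21015.211.
So the output code is 21015.
In binary (0b-prefixed): 0b101001000010111.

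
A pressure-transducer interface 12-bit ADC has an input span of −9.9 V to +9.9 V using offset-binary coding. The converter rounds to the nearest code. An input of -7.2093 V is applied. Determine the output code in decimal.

code 557

Full-scale span = 19.8 V; LSB = 19.8/2^12 = 4.834 mV.
(-7.2093 − (−9.9)) / 0.00483398 = 556.622 LSBs.
Round → code 557.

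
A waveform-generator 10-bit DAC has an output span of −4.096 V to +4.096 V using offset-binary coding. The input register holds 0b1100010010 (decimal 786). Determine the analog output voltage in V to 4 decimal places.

LSB = 8.192 V / 2^10 = 8.000 mV.
Code 0b1100010010 = 786 decimal.
V_out = (−4.096) + 786 × 0.008 V = 2.192 V.

2.1920 V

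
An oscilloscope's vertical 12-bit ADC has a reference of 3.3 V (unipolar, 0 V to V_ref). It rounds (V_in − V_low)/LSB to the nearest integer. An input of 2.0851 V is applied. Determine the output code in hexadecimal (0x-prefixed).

Full-scale span = 3.3 V; LSB = 3.3/2^12 = 0.806 mV.
(2.0851 − 0) / 0.000805664 = 2588.051 LSBs.
So the output code is 2588.
In hexadecimal (0x-prefixed): 0xA1C.

code 0xA1C (decimal 2588)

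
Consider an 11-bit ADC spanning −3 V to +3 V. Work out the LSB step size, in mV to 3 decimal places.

2.930 mV

Full-scale span = 6 V.
LSB = 6 / 2^11 = 6 / 2048 = 0.00292969 V = 2.930 mV.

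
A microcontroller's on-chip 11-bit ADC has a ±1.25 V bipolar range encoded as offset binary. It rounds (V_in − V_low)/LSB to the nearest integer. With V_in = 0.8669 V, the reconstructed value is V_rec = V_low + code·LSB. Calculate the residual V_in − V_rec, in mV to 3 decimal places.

One LSB is 2.5 V / 2048 = 1.221 mV.
Scaled input = 1734.1645 LSBs, so code = 1734.
Reconstructed: 0.86669922 V.
Error = 0.8669 − 0.86669922 = 0.000200781 V = 0.201 mV.

0.201 mV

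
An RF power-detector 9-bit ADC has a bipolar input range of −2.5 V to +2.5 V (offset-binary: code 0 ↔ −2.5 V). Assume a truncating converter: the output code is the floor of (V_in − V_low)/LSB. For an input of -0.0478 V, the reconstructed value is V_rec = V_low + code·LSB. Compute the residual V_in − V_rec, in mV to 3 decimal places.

Step size: 5 V ÷ 2^9 = 9.766 mV.
(V_in − V_low)/LSB = (-0.0478 − (−2.5))/0.00976562 = 251.1053 → code 251 (floor).
V_rec = (−2.5) + 251·0.00976562 = -0.048828125 V.
Difference: 0.00102812 V → 1.028 mV.

1.028 mV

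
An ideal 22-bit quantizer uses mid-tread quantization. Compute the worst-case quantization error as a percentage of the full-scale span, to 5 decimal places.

Rounding → worst-case error = ½ LSB = V_FS/2^23, so 100/8388608 = 1.19209e-05 % of full scale.

0.00001 %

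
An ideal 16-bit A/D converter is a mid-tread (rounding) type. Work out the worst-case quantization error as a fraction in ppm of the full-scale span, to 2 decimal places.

7.63 ppm

Rounding → worst-case error = ½ LSB = V_FS/2^17, so 1e+06/131072 = 7.62939 ppm of full scale.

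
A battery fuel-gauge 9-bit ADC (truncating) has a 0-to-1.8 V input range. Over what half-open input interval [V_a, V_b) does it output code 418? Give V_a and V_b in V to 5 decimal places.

LSB = 1.8/2^9 = 3.516 mV.
V_a = V_low + 418·LSB = 1.46953 V; V_b = V_low + 419·LSB = 1.47305 V.

[1.46953 V, 1.47305 V)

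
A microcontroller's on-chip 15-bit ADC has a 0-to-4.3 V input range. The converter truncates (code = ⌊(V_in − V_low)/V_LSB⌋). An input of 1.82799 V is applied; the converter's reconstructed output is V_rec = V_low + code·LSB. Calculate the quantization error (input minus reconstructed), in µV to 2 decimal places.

Step size: 4.3 V ÷ 2^15 = 131.23 µV.
Scaled input = 13930.1340 LSBs, so code = 13930.
V_rec = 0 + 13930·0.000131226 = 1.8279724 V.
V_in − V_rec = 1.75879e-05 V = 17.59 µV.

17.59 µV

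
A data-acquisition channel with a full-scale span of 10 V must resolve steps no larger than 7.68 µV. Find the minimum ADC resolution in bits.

Number of steps required ≥ 10 V / 7.68 µV = 1302083.33.
Need 2^N ≥ 1302083.33; 2^20 = 1048576, 2^21 = 2097152.
Minimum N = 21.

21 bits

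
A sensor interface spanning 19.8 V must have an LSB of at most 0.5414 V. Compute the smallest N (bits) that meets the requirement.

6 bits

Number of steps required ≥ 19.8 V / 0.5414 V = 36.57.
Need 2^N ≥ 36.57; 2^5 = 32, 2^6 = 64.
Minimum N = 6.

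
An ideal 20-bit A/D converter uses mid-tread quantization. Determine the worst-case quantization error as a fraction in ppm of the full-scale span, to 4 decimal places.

Rounding → worst-case error = ½ LSB = V_FS/2^21, so 1e+06/2097152 = 0.476837 ppm of full scale.

0.4768 ppm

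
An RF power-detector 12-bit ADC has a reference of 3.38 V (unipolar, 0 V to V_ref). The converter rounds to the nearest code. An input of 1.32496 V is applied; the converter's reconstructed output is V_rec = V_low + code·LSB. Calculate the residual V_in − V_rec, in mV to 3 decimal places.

-0.304 mV

One LSB is 3.38 V / 4096 = 0.825 mV.
(1.32496 − 0)/0.000825195 = 1605.6320; round gives code 1606.
Reconstructed: 1.3252637 V.
Difference: -0.000303672 V → -0.304 mV.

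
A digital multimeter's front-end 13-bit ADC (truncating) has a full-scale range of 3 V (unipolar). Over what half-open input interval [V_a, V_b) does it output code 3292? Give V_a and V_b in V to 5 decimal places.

LSB = 3/2^13 = 366.21 µV.
V_a = V_low + 3292·LSB = 1.20557 V; V_b = V_low + 3293·LSB = 1.20593 V.

[1.20557 V, 1.20593 V)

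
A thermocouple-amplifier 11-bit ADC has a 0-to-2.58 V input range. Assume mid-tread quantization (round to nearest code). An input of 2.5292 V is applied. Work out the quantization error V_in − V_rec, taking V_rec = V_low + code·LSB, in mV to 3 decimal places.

-0.409 mV

LSB = 2.58/2^11 = 1.260 mV.
(V_in − V_low)/LSB = (2.5292 − 0)/0.00125977 = 2007.6750 → code 2008 (round).
Reconstructed: 2.5296094 V.
Difference: -0.000409375 V → -0.409 mV.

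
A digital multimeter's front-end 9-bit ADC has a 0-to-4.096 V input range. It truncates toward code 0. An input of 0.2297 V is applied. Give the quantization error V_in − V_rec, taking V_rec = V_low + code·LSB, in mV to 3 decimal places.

Step size: 4.096 V ÷ 2^9 = 8.000 mV.
Scaled input = 28.7125 LSBs, so code = 28.
V_rec = 0 + 28·0.008 = 0.224 V.
V_in − V_rec = 0.0057 V = 5.700 mV.

5.700 mV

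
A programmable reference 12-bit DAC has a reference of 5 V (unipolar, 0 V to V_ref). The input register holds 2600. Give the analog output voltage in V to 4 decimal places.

3.1738 V

LSB = 5 V / 2^12 = 1.221 mV.
V_out = 0 + 2600 × 0.0012207 V = 3.17383 V.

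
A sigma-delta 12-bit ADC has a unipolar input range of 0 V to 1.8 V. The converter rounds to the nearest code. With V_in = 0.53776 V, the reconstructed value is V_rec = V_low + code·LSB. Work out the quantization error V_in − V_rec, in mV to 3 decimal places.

Step size: 1.8 V ÷ 2^12 = 439.45 µV.
Scaled input = 1223.7028 LSBs, so code = 1224.
Code 1224 maps back to 0 + 1224×0.000439453 V = 0.53789062 V.
Error = 0.53776 − 0.53789062 = -0.000130625 V = -0.131 mV.

-0.131 mV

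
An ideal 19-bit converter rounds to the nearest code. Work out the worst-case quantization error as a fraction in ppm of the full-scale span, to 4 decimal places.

Rounding → worst-case error = ½ LSB = V_FS/2^20, so 1e+06/1048576 = 0.953674 ppm of full scale.

0.9537 ppm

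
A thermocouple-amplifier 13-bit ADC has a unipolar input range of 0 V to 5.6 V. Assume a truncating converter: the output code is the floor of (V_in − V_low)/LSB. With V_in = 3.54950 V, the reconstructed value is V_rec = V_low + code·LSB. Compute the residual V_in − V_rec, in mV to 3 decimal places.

LSB = 5.6/2^13 = 0.684 mV.
(3.54950 − 0)/0.000683594 = 5192.4114; ⌊·⌋ gives code 5192.
Code 5192 maps back to 0 + 5192×0.000683594 V = 3.5492188 V.
Error = 3.54950 − 3.5492188 = 0.00028125 V = 0.281 mV.

0.281 mV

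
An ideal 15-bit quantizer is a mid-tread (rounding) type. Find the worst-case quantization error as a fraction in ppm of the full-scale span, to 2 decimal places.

Rounding → worst-case error = ½ LSB = V_FS/2^16, so 1e+06/65536 = 15.2588 ppm of full scale.

15.26 ppm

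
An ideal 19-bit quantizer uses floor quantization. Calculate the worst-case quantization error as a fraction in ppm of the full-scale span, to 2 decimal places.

Truncating → worst-case error = 1 LSB = V_FS/2^19, so 1e+06/524288 = 1.90735 ppm of full scale.

1.91 ppm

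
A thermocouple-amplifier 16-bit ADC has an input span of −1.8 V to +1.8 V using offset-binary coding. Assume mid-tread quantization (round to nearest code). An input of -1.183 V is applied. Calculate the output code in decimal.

Full-scale span = 3.6 V; LSB = 3.6/2^16 = 54.93 µV.
(-1.183 − (−1.8)) / 5.49316e-05 = 11232.142 LSBs.
So the output code is 11232.

code 11232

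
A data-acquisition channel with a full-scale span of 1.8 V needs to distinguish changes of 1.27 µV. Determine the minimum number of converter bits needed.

Number of steps required ≥ 1.8 V / 1.27 µV = 1417322.83.
Need 2^N ≥ 1417322.83; 2^20 = 1048576, 2^21 = 2097152.
Minimum N = 21.

21 bits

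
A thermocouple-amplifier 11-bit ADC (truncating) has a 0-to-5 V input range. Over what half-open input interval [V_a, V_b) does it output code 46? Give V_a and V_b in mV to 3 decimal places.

[112.305 mV, 114.746 mV)

LSB = 5/2^11 = 2.441 mV.
V_a = V_low + 46·LSB = 0.112305 V; V_b = V_low + 47·LSB = 0.114746 V.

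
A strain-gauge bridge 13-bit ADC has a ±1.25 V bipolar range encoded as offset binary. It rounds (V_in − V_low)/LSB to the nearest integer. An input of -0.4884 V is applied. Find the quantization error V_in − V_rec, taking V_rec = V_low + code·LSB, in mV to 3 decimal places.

-0.119 mV

LSB = 2.5/2^13 = 305.18 µV.
(-0.4884 − (−1.25))/0.000305176 = 2495.6109; round gives code 2496.
V_rec = (−1.25) + 2496·0.000305176 = -0.48828125 V.
Error = -0.4884 − (−0.48828125) = -0.00011875 V = -0.119 mV.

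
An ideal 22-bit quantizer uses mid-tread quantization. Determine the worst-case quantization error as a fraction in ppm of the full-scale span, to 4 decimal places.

0.1192 ppm

Rounding → worst-case error = ½ LSB = V_FS/2^23, so 1e+06/8388608 = 0.119209 ppm of full scale.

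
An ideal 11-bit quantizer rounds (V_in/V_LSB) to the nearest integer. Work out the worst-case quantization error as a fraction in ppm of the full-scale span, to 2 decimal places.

244.14 ppm

Rounding → worst-case error = ½ LSB = V_FS/2^12, so 1e+06/4096 = 244.141 ppm of full scale.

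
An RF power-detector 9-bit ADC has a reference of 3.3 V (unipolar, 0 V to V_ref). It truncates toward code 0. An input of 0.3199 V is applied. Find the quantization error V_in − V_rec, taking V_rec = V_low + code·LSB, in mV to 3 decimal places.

4.080 mV

LSB = 3.3/2^9 = 6.445 mV.
(V_in − V_low)/LSB = (0.3199 − 0)/0.00644531 = 49.6330 → code 49 (floor).
V_rec = 0 + 49·0.00644531 = 0.31582031 V.
Difference: 0.00407969 V → 4.080 mV.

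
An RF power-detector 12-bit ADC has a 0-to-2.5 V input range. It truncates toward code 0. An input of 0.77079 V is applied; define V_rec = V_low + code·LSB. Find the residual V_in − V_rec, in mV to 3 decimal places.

0.526 mV

LSB = 2.5/2^12 = 0.610 mV.
(V_in − V_low)/LSB = (0.77079 − 0)/0.000610352 = 1262.8623 → code 1262 (floor).
V_rec = 0 + 1262·0.000610352 = 0.77026367 V.
Difference: 0.000526328 V → 0.526 mV.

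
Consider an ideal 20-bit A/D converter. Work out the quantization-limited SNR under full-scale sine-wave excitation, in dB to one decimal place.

122.2 dB

SNR ≈ 6.02·N + 1.76 dB = 6.02·20 + 1.76 = 122.16 dB.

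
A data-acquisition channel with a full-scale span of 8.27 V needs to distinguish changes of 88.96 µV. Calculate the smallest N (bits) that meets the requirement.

17 bits

Number of steps required ≥ 8.27 V / 88.96 µV = 92963.13.
Need 2^N ≥ 92963.13; 2^16 = 65536, 2^17 = 131072.
Minimum N = 17.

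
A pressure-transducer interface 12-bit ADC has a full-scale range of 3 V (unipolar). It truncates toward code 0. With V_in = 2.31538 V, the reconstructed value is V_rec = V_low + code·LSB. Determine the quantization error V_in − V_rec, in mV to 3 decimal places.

0.194 mV

One LSB is 3 V / 4096 = 0.732 mV.
(V_in − V_low)/LSB = (2.31538 − 0)/0.000732422 = 3161.2655 → code 3161 (floor).
Reconstructed: 2.3151855 V.
Error = 2.31538 − 2.3151855 = 0.000194453 V = 0.194 mV.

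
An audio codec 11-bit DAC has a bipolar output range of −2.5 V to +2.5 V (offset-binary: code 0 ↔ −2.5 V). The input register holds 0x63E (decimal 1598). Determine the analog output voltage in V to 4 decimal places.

LSB = 5 V / 2^11 = 2.441 mV.
Code 0x63E = 1598 decimal.
V_out = (−2.5) + 1598 × 0.00244141 V = 1.40137 V.

1.4014 V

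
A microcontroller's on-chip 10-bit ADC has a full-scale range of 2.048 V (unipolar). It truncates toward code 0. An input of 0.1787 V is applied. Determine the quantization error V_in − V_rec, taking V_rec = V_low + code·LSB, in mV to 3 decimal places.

0.700 mV

LSB = 2.048/2^10 = 2.000 mV.
Scaled input = 89.3500 LSBs, so code = 89.
V_rec = 0 + 89·0.002 = 0.178 V.
Error = 0.1787 − 0.178 = 0.0007 V = 0.700 mV.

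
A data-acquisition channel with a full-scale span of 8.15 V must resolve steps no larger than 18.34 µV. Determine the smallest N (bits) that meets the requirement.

19 bits

Number of steps required ≥ 8.15 V / 18.34 µV = 444383.86.
Need 2^N ≥ 444383.86; 2^18 = 262144, 2^19 = 524288.
Minimum N = 19.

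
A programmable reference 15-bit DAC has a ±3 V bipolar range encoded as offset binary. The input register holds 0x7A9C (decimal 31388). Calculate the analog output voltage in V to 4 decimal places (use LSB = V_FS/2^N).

2.7473 V

LSB = 6 V / 2^15 = 183.11 µV.
Code 0x7A9C = 31388 decimal.
V_out = (−3) + 31388 × 0.000183105 V = 2.74731 V.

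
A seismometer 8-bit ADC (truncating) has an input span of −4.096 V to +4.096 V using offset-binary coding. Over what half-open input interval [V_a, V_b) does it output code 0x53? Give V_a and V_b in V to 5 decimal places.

[-1.44000 V, -1.40800 V)

LSB = 8.192/2^8 = 32.000 mV.
Code 0x53 = 83 decimal.
V_a = V_low + 83·LSB = -1.44 V; V_b = V_low + 84·LSB = -1.408 V.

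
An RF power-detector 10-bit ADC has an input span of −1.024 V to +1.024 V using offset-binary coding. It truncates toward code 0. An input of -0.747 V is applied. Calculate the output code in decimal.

code 138

LSB = 2.048 V / 1024 = 2.000 mV.
(V_in − V_low)/LSB = (-0.747 − (−1.024)) / 0.002 = 138.500.
So the output code is 138.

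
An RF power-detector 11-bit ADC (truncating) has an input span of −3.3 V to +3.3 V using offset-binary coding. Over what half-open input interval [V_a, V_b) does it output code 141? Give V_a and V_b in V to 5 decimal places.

LSB = 6.6/2^11 = 3.223 mV.
V_a = V_low + 141·LSB = -2.84561 V; V_b = V_low + 142·LSB = -2.84238 V.

[-2.84561 V, -2.84238 V)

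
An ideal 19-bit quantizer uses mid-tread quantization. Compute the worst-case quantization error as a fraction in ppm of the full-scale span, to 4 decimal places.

0.9537 ppm

Rounding → worst-case error = ½ LSB = V_FS/2^20, so 1e+06/1048576 = 0.953674 ppm of full scale.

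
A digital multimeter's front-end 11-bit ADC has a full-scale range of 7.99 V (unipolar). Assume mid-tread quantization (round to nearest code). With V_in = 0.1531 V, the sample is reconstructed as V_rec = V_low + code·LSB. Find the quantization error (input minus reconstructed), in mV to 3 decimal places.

One LSB is 7.99 V / 2048 = 3.901 mV.
Scaled input = 39.2427 LSBs, so code = 39.
V_rec = 0 + 39·0.00390137 = 0.15215332 V.
Error = 0.1531 − 0.15215332 = 0.00094668 V = 0.947 mV.

0.947 mV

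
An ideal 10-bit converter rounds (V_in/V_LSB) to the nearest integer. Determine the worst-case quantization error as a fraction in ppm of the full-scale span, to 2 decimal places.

488.28 ppm

Rounding → worst-case error = ½ LSB = V_FS/2^11, so 1e+06/2048 = 488.281 ppm of full scale.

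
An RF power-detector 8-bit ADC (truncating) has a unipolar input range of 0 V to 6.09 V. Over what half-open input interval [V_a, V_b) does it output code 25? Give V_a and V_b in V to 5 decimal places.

[0.59473 V, 0.61852 V)

LSB = 6.09/2^8 = 23.789 mV.
V_a = V_low + 25·LSB = 0.594727 V; V_b = V_low + 26·LSB = 0.618516 V.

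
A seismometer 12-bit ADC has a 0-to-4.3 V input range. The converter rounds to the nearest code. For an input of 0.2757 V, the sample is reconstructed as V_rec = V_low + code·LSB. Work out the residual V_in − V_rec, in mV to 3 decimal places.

-0.399 mV

One LSB is 4.3 V / 4096 = 1.050 mV.
(V_in − V_low)/LSB = (0.2757 − 0)/0.0010498 = 262.6203 → code 263 (round).
Reconstructed: 0.27609863 V.
V_in − V_rec = -0.000398633 V = -0.399 mV.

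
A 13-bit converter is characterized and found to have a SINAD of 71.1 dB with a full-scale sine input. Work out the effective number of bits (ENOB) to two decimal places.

ENOB = (SINAD − 1.76) / 6.02 = (71.1 − 1.76)/6.02 = 11.518.

11.52 bits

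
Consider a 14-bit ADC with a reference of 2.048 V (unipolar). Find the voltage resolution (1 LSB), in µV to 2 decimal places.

125.00 µV

Full-scale span = 2.048 V.
LSB = 2.048 / 2^14 = 2.048 / 16384 = 0.000125 V = 125.00 µV.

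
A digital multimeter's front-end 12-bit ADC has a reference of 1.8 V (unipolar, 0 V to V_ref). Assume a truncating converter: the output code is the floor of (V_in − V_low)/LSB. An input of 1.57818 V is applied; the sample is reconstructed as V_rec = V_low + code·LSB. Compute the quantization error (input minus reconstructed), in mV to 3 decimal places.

0.104 mV

LSB = 1.8/2^12 = 439.45 µV.
(1.57818 − 0)/0.000439453 = 3591.2363; ⌊·⌋ gives code 3591.
Code 3591 maps back to 0 + 3591×0.000439453 V = 1.5780762 V.
V_in − V_rec = 0.000103828 V = 0.104 mV.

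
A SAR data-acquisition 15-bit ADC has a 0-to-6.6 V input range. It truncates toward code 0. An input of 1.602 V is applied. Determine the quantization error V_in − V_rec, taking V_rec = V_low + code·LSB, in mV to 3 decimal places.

One LSB is 6.6 V / 32768 = 201.42 µV.
(1.602 − 0)/0.000201416 = 7953.6873; ⌊·⌋ gives code 7953.
V_rec = 0 + 7953·0.000201416 = 1.6018616 V.
Difference: 0.000138428 V → 0.138 mV.

0.138 mV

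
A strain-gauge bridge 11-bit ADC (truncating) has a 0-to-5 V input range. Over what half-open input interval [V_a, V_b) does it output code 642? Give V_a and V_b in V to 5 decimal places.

[1.56738 V, 1.56982 V)

LSB = 5/2^11 = 2.441 mV.
V_a = V_low + 642·LSB = 1.56738 V; V_b = V_low + 643·LSB = 1.56982 V.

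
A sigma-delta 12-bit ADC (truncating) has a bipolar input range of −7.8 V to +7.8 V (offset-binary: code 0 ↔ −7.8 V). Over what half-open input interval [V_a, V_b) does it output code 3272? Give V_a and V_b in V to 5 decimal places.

[4.66172 V, 4.66553 V)

LSB = 15.6/2^12 = 3.809 mV.
V_a = V_low + 3272·LSB = 4.66172 V; V_b = V_low + 3273·LSB = 4.66553 V.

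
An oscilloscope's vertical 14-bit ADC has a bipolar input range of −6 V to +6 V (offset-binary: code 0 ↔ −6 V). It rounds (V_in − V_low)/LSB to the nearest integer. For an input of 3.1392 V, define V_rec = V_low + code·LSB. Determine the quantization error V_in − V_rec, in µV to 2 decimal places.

LSB = 12/2^14 = 0.732 mV.
(3.1392 − (−6))/0.000732422 = 12478.0544; round gives code 12478.
V_rec = (−6) + 12478·0.000732422 = 3.1391602 V.
V_in − V_rec = 3.98438e-05 V = 39.84 µV.

39.84 µV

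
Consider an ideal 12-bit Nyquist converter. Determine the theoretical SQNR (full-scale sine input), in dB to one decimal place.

SNR ≈ 6.02·N + 1.76 dB = 6.02·12 + 1.76 = 74.00 dB.

74.0 dB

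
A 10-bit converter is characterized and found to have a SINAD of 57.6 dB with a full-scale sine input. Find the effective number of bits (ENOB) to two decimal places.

9.28 bits

ENOB = (SINAD − 1.76) / 6.02 = (57.6 − 1.76)/6.02 = 9.276.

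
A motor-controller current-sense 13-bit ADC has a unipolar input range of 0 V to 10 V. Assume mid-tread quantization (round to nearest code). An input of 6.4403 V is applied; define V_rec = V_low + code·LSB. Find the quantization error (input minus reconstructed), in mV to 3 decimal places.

-0.130 mV

One LSB is 10 V / 8192 = 1.221 mV.
(V_in − V_low)/LSB = (6.4403 − 0)/0.0012207 = 5275.8938 → code 5276 (round).
Reconstructed: 6.4404297 V.
Error = 6.4403 − 6.4404297 = -0.000129688 V = -0.130 mV.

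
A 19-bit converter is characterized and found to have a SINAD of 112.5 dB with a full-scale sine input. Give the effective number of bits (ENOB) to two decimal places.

ENOB = (SINAD − 1.76) / 6.02 = (112.5 − 1.76)/6.02 = 18.395.

18.40 bits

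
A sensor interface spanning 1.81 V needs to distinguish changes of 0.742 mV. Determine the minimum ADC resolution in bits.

Number of steps required ≥ 1.81 V / 0.742 mV = 2439.35.
Need 2^N ≥ 2439.35; 2^11 = 2048, 2^12 = 4096.
Minimum N = 12.

12 bits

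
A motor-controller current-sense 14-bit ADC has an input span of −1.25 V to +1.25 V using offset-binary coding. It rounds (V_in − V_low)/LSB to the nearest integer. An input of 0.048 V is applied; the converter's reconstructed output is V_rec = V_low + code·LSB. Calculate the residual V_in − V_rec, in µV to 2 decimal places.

One LSB is 2.5 V / 16384 = 152.59 µV.
(V_in − V_low)/LSB = (0.048 − (−1.25))/0.000152588 = 8506.5728 → code 8507 (round).
V_rec = (−1.25) + 8507·0.000152588 = 0.048065186 V.
Difference: -6.51855e-05 V → -65.19 µV.

-65.19 µV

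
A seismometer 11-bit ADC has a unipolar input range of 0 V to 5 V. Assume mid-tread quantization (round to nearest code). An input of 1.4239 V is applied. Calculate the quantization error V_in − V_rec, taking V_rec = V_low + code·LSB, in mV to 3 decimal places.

LSB = 5/2^11 = 2.441 mV.
(V_in − V_low)/LSB = (1.4239 − 0)/0.00244141 = 583.2294 → code 583 (round).
Code 583 maps back to 0 + 583×0.00244141 V = 1.4233398 V.
V_in − V_rec = 0.000560156 V = 0.560 mV.

0.560 mV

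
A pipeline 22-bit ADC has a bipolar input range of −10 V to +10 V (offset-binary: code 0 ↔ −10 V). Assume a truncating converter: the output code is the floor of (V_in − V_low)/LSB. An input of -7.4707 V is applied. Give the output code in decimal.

Full-scale span = 20 V; LSB = 20/2^22 = 4.77 µV.
(-7.4707 − (−10)) / 4.76837e-06 = 530432.655 LSBs.
Floor → code 530432.

code 530432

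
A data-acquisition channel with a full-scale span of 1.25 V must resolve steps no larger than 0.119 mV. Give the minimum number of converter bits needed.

14 bits

Number of steps required ≥ 1.25 V / 0.119 mV = 10504.20.
Need 2^N ≥ 10504.20; 2^13 = 8192, 2^14 = 16384.
Minimum N = 14.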